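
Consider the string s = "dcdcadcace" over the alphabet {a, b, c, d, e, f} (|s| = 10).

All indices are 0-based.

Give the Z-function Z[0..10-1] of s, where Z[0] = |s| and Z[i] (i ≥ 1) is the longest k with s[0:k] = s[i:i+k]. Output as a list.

[10, 0, 2, 0, 0, 2, 0, 0, 0, 0]

Z[0]=10
i=1: i≥r, start 0; Z[1]=0
i=2: i≥r, start 0; Z[2]=2 extend→box=[2,4)
i=3: min(r-i=1, Z[1]=0)=0; Z[3]=0
i=4: i≥r, start 0; Z[4]=0
i=5: i≥r, start 0; Z[5]=2 extend→box=[5,7)
i=6: min(r-i=1, Z[1]=0)=0; Z[6]=0
i=7: i≥r, start 0; Z[7]=0
i=8: i≥r, start 0; Z[8]=0
i=9: i≥r, start 0; Z[9]=0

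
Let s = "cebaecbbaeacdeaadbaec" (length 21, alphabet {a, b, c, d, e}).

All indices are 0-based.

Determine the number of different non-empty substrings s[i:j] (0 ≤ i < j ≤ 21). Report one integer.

205

rank | idx | suffix
   0 |  14 | aadbaec
   1 |  10 | acdeaadbaec
   2 |  15 | adbaec
   3 |   8 | aeacdeaadbaec
   4 |  18 | aec
   5 |   3 | aecbbaeacdeaadbaec
   6 |   7 | baeacdeaadbaec
   7 |  17 | baec
   8 |   2 | baecbbaeacdeaadbaec
   9 |   6 | bbaeacdeaadbaec
  10 |  20 | c
  11 |   5 | cbbaeacdeaadbaec
  12 |  11 | cdeaadbaec
  13 |   0 | cebaecbbaeacdeaadbaec
  14 |  16 | dbaec
  15 |  12 | deaadbaec
  16 |  13 | eaadbaec
  17 |   9 | eacdeaadbaec
  18 |   1 | ebaecbbaeacdeaadbaec
  19 |  19 | ec
  20 |   4 | ecbbaeacdeaadbaec

SA = [14, 10, 15, 8, 18, 3, 7, 17, 2, 6, 20, 5, 11, 0, 16, 12, 13, 9, 1, 19, 4]
[i] adj suffixes → lcp
  [1] 14/10 → 1 ('a')
  [2] 10/15 → 1 ('a')
  [3] 15/8 → 1 ('a')
  [4] 8/18 → 2 ('ae')
  [5] 18/3 → 3 ('aec')
  [6] 3/7 → 0 ('')
  [7] 7/17 → 3 ('bae')
  [8] 17/2 → 4 ('baec')
  [9] 2/6 → 1 ('b')
  [10] 6/20 → 0 ('')
  [11] 20/5 → 1 ('c')
  [12] 5/11 → 1 ('c')
  [13] 11/0 → 1 ('c')
  [14] 0/16 → 0 ('')
  [15] 16/12 → 1 ('d')
  [16] 12/13 → 0 ('')
  [17] 13/9 → 2 ('ea')
  [18] 9/1 → 1 ('e')
  [19] 1/19 → 1 ('e')
  [20] 19/4 → 2 ('ec')

n(n+1)/2 = 21·22/2 = 231
Σ LCP = 0 + 1 + 1 + 1 + 2 + 3 + 0 + 3 + 4 + 1 + 0 + 1 + 1 + 1 + 0 + 1 + 0 + 2 + 1 + 1 + 2 = 26
distinct = 231 − 26 = 205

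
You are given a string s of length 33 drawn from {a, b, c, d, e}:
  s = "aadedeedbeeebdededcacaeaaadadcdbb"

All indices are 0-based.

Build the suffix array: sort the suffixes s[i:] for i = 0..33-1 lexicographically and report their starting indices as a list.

rank→(start, suffix):
  0 → (23, 'aaadadcdbb')
  1 → (24, 'aadadcdbb')
  2 → (0, 'aadedeedbeeebdededcacaeaaadadcdbb')
  3 → (19, 'acaeaaadadcdbb')
  4 → (25, 'adadcdbb')
  5 → (27, 'adcdbb')
  6 → (1, 'adedeedbeeebdededcacaeaaadadcdbb')
  7 → (21, 'aeaaadadcdbb')
  8 → (32, 'b')
  9 → (31, 'bb')
  10 → (12, 'bdededcacaeaaadadcdbb')
  11 → (8, 'beeebdededcacaeaaadadcdbb')
  12 → (18, 'cacaeaaadadcdbb')
  13 → (20, 'caeaaadadcdbb')
  14 → (29, 'cdbb')
  15 → (26, 'dadcdbb')
  16 → (30, 'dbb')
  17 → (7, 'dbeeebdededcacaeaaadadcdbb')
  18 → (17, 'dcacaeaaadadcdbb')
  19 → (28, 'dcdbb')
  20 → (15, 'dedcacaeaaadadcdbb')
  21 → (13, 'dededcacaeaaadadcdbb')
  22 → (2, 'dedeedbeeebdededcacaeaaadadcdbb')
  23 → (4, 'deedbeeebdededcacaeaaadadcdbb')
  24 → (22, 'eaaadadcdbb')
  25 → (11, 'ebdededcacaeaaadadcdbb')
  26 → (6, 'edbeeebdededcacaeaaadadcdbb')
  27 → (16, 'edcacaeaaadadcdbb')
  28 → (14, 'ededcacaeaaadadcdbb')
  29 → (3, 'edeedbeeebdededcacaeaaadadcdbb')
  30 → (10, 'eebdededcacaeaaadadcdbb')
  31 → (5, 'eedbeeebdededcacaeaaadadcdbb')
  32 → (9, 'eeebdededcacaeaaadadcdbb')

[23, 24, 0, 19, 25, 27, 1, 21, 32, 31, 12, 8, 18, 20, 29, 26, 30, 7, 17, 28, 15, 13, 2, 4, 22, 11, 6, 16, 14, 3, 10, 5, 9]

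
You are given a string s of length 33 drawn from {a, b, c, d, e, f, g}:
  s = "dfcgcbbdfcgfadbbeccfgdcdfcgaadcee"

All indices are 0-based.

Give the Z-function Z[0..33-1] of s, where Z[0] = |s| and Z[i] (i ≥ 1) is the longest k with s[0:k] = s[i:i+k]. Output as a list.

Z[0]=33
i=1: i≥r, start 0; Z[1]=0
i=2: i≥r, start 0; Z[2]=0
i=3: i≥r, start 0; Z[3]=0
i=4: i≥r, start 0; Z[4]=0
i=5: i≥r, start 0; Z[5]=0
i=6: i≥r, start 0; Z[6]=0
i=7: i≥r, start 0; Z[7]=4 extend→box=[7,11)
i=8: min(r-i=3, Z[1]=0)=0; Z[8]=0
i=9: min(r-i=2, Z[2]=0)=0; Z[9]=0
i=10: min(r-i=1, Z[3]=0)=0; Z[10]=0
i=11: i≥r, start 0; Z[11]=0
i=12: i≥r, start 0; Z[12]=0
i=13: i≥r, start 0; Z[13]=1 extend→box=[13,14)
i=14: i≥r, start 0; Z[14]=0
i=15: i≥r, start 0; Z[15]=0
i=16: i≥r, start 0; Z[16]=0
i=17: i≥r, start 0; Z[17]=0
i=18: i≥r, start 0; Z[18]=0
i=19: i≥r, start 0; Z[19]=0
i=20: i≥r, start 0; Z[20]=0
i=21: i≥r, start 0; Z[21]=1 extend→box=[21,22)
i=22: i≥r, start 0; Z[22]=0
i=23: i≥r, start 0; Z[23]=4 extend→box=[23,27)
i=24: min(r-i=3, Z[1]=0)=0; Z[24]=0
i=25: min(r-i=2, Z[2]=0)=0; Z[25]=0
i=26: min(r-i=1, Z[3]=0)=0; Z[26]=0
i=27: i≥r, start 0; Z[27]=0
i=28: i≥r, start 0; Z[28]=0
i=29: i≥r, start 0; Z[29]=1 extend→box=[29,30)
i=30: i≥r, start 0; Z[30]=0
i=31: i≥r, start 0; Z[31]=0
i=32: i≥r, start 0; Z[32]=0

[33, 0, 0, 0, 0, 0, 0, 4, 0, 0, 0, 0, 0, 1, 0, 0, 0, 0, 0, 0, 0, 1, 0, 4, 0, 0, 0, 0, 0, 1, 0, 0, 0]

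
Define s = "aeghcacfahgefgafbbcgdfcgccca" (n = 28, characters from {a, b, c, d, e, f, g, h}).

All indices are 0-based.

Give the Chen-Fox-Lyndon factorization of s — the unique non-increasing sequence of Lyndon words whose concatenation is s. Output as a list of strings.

emit factor 1: 'aeghc' (i=0, period=5)
emit factor 2: 'acfahgefgafbbcgdfcgccc' (i=5, period=22)
emit factor 3: 'a' (i=27, period=1)

["aeghc", "acfahgefgafbbcgdfcgccc", "a"]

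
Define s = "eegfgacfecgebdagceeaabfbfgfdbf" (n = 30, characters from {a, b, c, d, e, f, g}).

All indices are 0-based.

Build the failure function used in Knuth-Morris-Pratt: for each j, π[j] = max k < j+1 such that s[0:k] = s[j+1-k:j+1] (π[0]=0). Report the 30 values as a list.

π[0] = 0
j=1 s[j]='e': π[1]=1 (border 'e')
j=2 s[j]='g': k: 1→0; π[2]=0 (border '')
j=3 s[j]='f': π[3]=0 (border '')
j=4 s[j]='g': π[4]=0 (border '')
j=5 s[j]='a': π[5]=0 (border '')
j=6 s[j]='c': π[6]=0 (border '')
j=7 s[j]='f': π[7]=0 (border '')
j=8 s[j]='e': π[8]=1 (border 'e')
j=9 s[j]='c': k: 1→0; π[9]=0 (border '')
j=10 s[j]='g': π[10]=0 (border '')
j=11 s[j]='e': π[11]=1 (border 'e')
j=12 s[j]='b': k: 1→0; π[12]=0 (border '')
j=13 s[j]='d': π[13]=0 (border '')
j=14 s[j]='a': π[14]=0 (border '')
j=15 s[j]='g': π[15]=0 (border '')
j=16 s[j]='c': π[16]=0 (border '')
j=17 s[j]='e': π[17]=1 (border 'e')
j=18 s[j]='e': π[18]=2 (border 'ee')
j=19 s[j]='a': k: 2→1→0; π[19]=0 (border '')
j=20 s[j]='a': π[20]=0 (border '')
j=21 s[j]='b': π[21]=0 (border '')
j=22 s[j]='f': π[22]=0 (border '')
j=23 s[j]='b': π[23]=0 (border '')
j=24 s[j]='f': π[24]=0 (border '')
j=25 s[j]='g': π[25]=0 (border '')
j=26 s[j]='f': π[26]=0 (border '')
j=27 s[j]='d': π[27]=0 (border '')
j=28 s[j]='b': π[28]=0 (border '')
j=29 s[j]='f': π[29]=0 (border '')

[0, 1, 0, 0, 0, 0, 0, 0, 1, 0, 0, 1, 0, 0, 0, 0, 0, 1, 2, 0, 0, 0, 0, 0, 0, 0, 0, 0, 0, 0]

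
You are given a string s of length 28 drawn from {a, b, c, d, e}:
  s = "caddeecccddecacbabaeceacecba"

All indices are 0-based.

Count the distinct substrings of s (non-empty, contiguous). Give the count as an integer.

rank→(start, suffix):
  0 → (27, 'a')
  1 → (16, 'abaeceacecba')
  2 → (13, 'acbabaeceacecba')
  3 → (22, 'acecba')
  4 → (1, 'addeecccddecacbabaeceacecba')
  5 → (18, 'aeceacecba')
  6 → (26, 'ba')
  7 → (15, 'babaeceacecba')
  8 → (17, 'baeceacecba')
  9 → (12, 'cacbabaeceacecba')
  10 → (0, 'caddeecccddecacbabaeceacecba')
  11 → (25, 'cba')
  12 → (14, 'cbabaeceacecba')
  13 → (6, 'cccddecacbabaeceacecba')
  14 → (7, 'ccddecacbabaeceacecba')
  15 → (8, 'cddecacbabaeceacecba')
  16 → (20, 'ceacecba')
  17 → (23, 'cecba')
  18 → (9, 'ddecacbabaeceacecba')
  19 → (2, 'ddeecccddecacbabaeceacecba')
  20 → (10, 'decacbabaeceacecba')
  21 → (3, 'deecccddecacbabaeceacecba')
  22 → (21, 'eacecba')
  23 → (11, 'ecacbabaeceacecba')
  24 → (24, 'ecba')
  25 → (5, 'ecccddecacbabaeceacecba')
  26 → (19, 'eceacecba')
  27 → (4, 'eecccddecacbabaeceacecba')

SA = [27, 16, 13, 22, 1, 18, 26, 15, 17, 12, 0, 25, 14, 6, 7, 8, 20, 23, 9, 2, 10, 3, 21, 11, 24, 5, 19, 4]
rank  pair      lcp
   1  s[27:],s[16:]  1  'a'
   2  s[16:],s[13:]  1  'a'
   3  s[13:],s[22:]  2  'ac'
   4  s[22:],s[1:]  1  'a'
   5  s[1:],s[18:]  1  'a'
   6  s[18:],s[26:]  0  ''
   7  s[26:],s[15:]  2  'ba'
   8  s[15:],s[17:]  2  'ba'
   9  s[17:],s[12:]  0  ''
  10  s[12:],s[0:]  2  'ca'
  11  s[0:],s[25:]  1  'c'
  12  s[25:],s[14:]  3  'cba'
  13  s[14:],s[6:]  1  'c'
  14  s[6:],s[7:]  2  'cc'
  15  s[7:],s[8:]  1  'c'
  16  s[8:],s[20:]  1  'c'
  17  s[20:],s[23:]  2  'ce'
  18  s[23:],s[9:]  0  ''
  19  s[9:],s[2:]  3  'dde'
  20  s[2:],s[10:]  1  'd'
  21  s[10:],s[3:]  2  'de'
  22  s[3:],s[21:]  0  ''
  23  s[21:],s[11:]  1  'e'
  24  s[11:],s[24:]  2  'ec'
  25  s[24:],s[5:]  2  'ec'
  26  s[5:],s[19:]  2  'ec'
  27  s[19:],s[4:]  1  'e'

n(n+1)/2 = 28·29/2 = 406
Σ LCP = 0 + 1 + 1 + 2 + 1 + 1 + 0 + 2 + 2 + 0 + 2 + 1 + 3 + 1 + 2 + 1 + 1 + 2 + 0 + 3 + 1 + 2 + 0 + 1 + 2 + 2 + 2 + 1 = 37
distinct = 406 − 37 = 369

369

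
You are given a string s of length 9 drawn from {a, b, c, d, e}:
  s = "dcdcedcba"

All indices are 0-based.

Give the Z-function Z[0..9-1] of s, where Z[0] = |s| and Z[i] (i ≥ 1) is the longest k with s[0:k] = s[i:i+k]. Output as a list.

[9, 0, 2, 0, 0, 2, 0, 0, 0]

Z[0]=9
i=1: i≥r, start 0; Z[1]=0
i=2: i≥r, start 0; Z[2]=2 extend→box=[2,4)
i=3: min(r-i=1, Z[1]=0)=0; Z[3]=0
i=4: i≥r, start 0; Z[4]=0
i=5: i≥r, start 0; Z[5]=2 extend→box=[5,7)
i=6: min(r-i=1, Z[1]=0)=0; Z[6]=0
i=7: i≥r, start 0; Z[7]=0
i=8: i≥r, start 0; Z[8]=0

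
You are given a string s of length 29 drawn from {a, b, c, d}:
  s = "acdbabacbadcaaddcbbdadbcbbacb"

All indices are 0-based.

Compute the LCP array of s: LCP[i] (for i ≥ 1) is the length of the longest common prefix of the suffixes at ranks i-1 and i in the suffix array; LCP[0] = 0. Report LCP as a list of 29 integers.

rank | idx | suffix
   0 |  12 | aaddcbbdadbcbbacb
   1 |   4 | abacbadcaaddcbbdadbcbbacb
   2 |  26 | acb
   3 |   6 | acbadcaaddcbbdadbcbbacb
   4 |   0 | acdbabacbadcaaddcbbdadbcbbacb
   5 |  20 | adbcbbacb
   6 |   9 | adcaaddcbbdadbcbbacb
   7 |  13 | addcbbdadbcbbacb
   8 |  28 | b
   9 |   3 | babacbadcaaddcbbdadbcbbacb
  10 |  25 | bacb
  11 |   5 | bacbadcaaddcbbdadbcbbacb
  12 |   8 | badcaaddcbbdadbcbbacb
  13 |  24 | bbacb
  14 |  17 | bbdadbcbbacb
  15 |  22 | bcbbacb
  16 |  18 | bdadbcbbacb
  17 |  11 | caaddcbbdadbcbbacb
  18 |  27 | cb
  19 |   7 | cbadcaaddcbbdadbcbbacb
  20 |  23 | cbbacb
  21 |  16 | cbbdadbcbbacb
  22 |   1 | cdbabacbadcaaddcbbdadbcbbacb
  23 |  19 | dadbcbbacb
  24 |   2 | dbabacbadcaaddcbbdadbcbbacb
  25 |  21 | dbcbbacb
  26 |  10 | dcaaddcbbdadbcbbacb
  27 |  15 | dcbbdadbcbbacb
  28 |  14 | ddcbbdadbcbbacb

SA = [12, 4, 26, 6, 0, 20, 9, 13, 28, 3, 25, 5, 8, 24, 17, 22, 18, 11, 27, 7, 23, 16, 1, 19, 2, 21, 10, 15, 14]
rank  pair      lcp
   1  s[12:],s[4:]  1  'a'
   2  s[4:],s[26:]  1  'a'
   3  s[26:],s[6:]  3  'acb'
   4  s[6:],s[0:]  2  'ac'
   5  s[0:],s[20:]  1  'a'
   6  s[20:],s[9:]  2  'ad'
   7  s[9:],s[13:]  2  'ad'
   8  s[13:],s[28:]  0  ''
   9  s[28:],s[3:]  1  'b'
  10  s[3:],s[25:]  2  'ba'
  11  s[25:],s[5:]  4  'bacb'
  12  s[5:],s[8:]  2  'ba'
  13  s[8:],s[24:]  1  'b'
  14  s[24:],s[17:]  2  'bb'
  15  s[17:],s[22:]  1  'b'
  16  s[22:],s[18:]  1  'b'
  17  s[18:],s[11:]  0  ''
  18  s[11:],s[27:]  1  'c'
  19  s[27:],s[7:]  2  'cb'
  20  s[7:],s[23:]  2  'cb'
  21  s[23:],s[16:]  3  'cbb'
  22  s[16:],s[1:]  1  'c'
  23  s[1:],s[19:]  0  ''
  24  s[19:],s[2:]  1  'd'
  25  s[2:],s[21:]  2  'db'
  26  s[21:],s[10:]  1  'd'
  27  s[10:],s[15:]  2  'dc'
  28  s[15:],s[14:]  1  'd'

[0, 1, 1, 3, 2, 1, 2, 2, 0, 1, 2, 4, 2, 1, 2, 1, 1, 0, 1, 2, 2, 3, 1, 0, 1, 2, 1, 2, 1]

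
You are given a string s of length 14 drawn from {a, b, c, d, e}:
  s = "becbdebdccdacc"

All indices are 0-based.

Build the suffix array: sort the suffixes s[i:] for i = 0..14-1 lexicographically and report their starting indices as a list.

[11, 6, 3, 0, 13, 2, 12, 8, 9, 10, 7, 4, 5, 1]

sorted suffixes:
  #0 SA[0]=11  'acc'
  #1 SA[1]=6  'bdccdacc'
  #2 SA[2]=3  'bdebdccdacc'
  #3 SA[3]=0  'becbdebdccdacc'
  #4 SA[4]=13  'c'
  #5 SA[5]=2  'cbdebdccdacc'
  #6 SA[6]=12  'cc'
  #7 SA[7]=8  'ccdacc'
  #8 SA[8]=9  'cdacc'
  #9 SA[9]=10  'dacc'
  #10 SA[10]=7  'dccdacc'
  #11 SA[11]=4  'debdccdacc'
  #12 SA[12]=5  'ebdccdacc'
  #13 SA[13]=1  'ecbdebdccdacc'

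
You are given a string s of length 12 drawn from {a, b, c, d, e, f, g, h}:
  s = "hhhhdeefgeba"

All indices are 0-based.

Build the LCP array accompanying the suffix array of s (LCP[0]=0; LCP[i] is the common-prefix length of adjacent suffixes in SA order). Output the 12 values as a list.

rank | idx | suffix
   0 |  11 | a
   1 |  10 | ba
   2 |   4 | deefgeba
   3 |   9 | eba
   4 |   5 | eefgeba
   5 |   6 | efgeba
   6 |   7 | fgeba
   7 |   8 | geba
   8 |   3 | hdeefgeba
   9 |   2 | hhdeefgeba
  10 |   1 | hhhdeefgeba
  11 |   0 | hhhhdeefgeba

SA = [11, 10, 4, 9, 5, 6, 7, 8, 3, 2, 1, 0]
rank  pair      lcp
   1  s[11:],s[10:]  0  ''
   2  s[10:],s[4:]  0  ''
   3  s[4:],s[9:]  0  ''
   4  s[9:],s[5:]  1  'e'
   5  s[5:],s[6:]  1  'e'
   6  s[6:],s[7:]  0  ''
   7  s[7:],s[8:]  0  ''
   8  s[8:],s[3:]  0  ''
   9  s[3:],s[2:]  1  'h'
  10  s[2:],s[1:]  2  'hh'
  11  s[1:],s[0:]  3  'hhh'

[0, 0, 0, 0, 1, 1, 0, 0, 0, 1, 2, 3]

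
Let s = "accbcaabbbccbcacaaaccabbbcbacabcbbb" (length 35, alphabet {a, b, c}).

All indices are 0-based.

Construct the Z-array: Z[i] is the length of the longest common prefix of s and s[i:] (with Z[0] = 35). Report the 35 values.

Z[0]=35
i=1: fresh scan; Z[1]=0
i=2: fresh scan; Z[2]=0
i=3: fresh scan; Z[3]=0
i=4: fresh scan; Z[4]=0
i=5: fresh scan; Z[5]=1 scan→box=[5,6)
i=6: fresh scan; Z[6]=1 scan→box=[6,7)
i=7: fresh scan; Z[7]=0
i=8: fresh scan; Z[8]=0
i=9: fresh scan; Z[9]=0
i=10: fresh scan; Z[10]=0
i=11: fresh scan; Z[11]=0
i=12: fresh scan; Z[12]=0
i=13: fresh scan; Z[13]=0
i=14: fresh scan; Z[14]=2 scan→box=[14,16)
i=15: min(r-i=1, Z[1]=0)=0; Z[15]=0
i=16: fresh scan; Z[16]=1 scan→box=[16,17)
i=17: fresh scan; Z[17]=1 scan→box=[17,18)
i=18: fresh scan; Z[18]=3 scan→box=[18,21)
i=19: min(r-i=2, Z[1]=0)=0; Z[19]=0
i=20: min(r-i=1, Z[2]=0)=0; Z[20]=0
i=21: fresh scan; Z[21]=1 scan→box=[21,22)
i=22: fresh scan; Z[22]=0
i=23: fresh scan; Z[23]=0
i=24: fresh scan; Z[24]=0
i=25: fresh scan; Z[25]=0
i=26: fresh scan; Z[26]=0
i=27: fresh scan; Z[27]=2 scan→box=[27,29)
i=28: min(r-i=1, Z[1]=0)=0; Z[28]=0
i=29: fresh scan; Z[29]=1 scan→box=[29,30)
i=30: fresh scan; Z[30]=0
i=31: fresh scan; Z[31]=0
i=32: fresh scan; Z[32]=0
i=33: fresh scan; Z[33]=0
i=34: fresh scan; Z[34]=0

[35, 0, 0, 0, 0, 1, 1, 0, 0, 0, 0, 0, 0, 0, 2, 0, 1, 1, 3, 0, 0, 1, 0, 0, 0, 0, 0, 2, 0, 1, 0, 0, 0, 0, 0]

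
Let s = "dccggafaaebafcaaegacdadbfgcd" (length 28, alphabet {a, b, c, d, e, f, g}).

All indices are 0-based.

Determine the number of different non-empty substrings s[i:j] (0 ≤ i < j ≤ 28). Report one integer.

sorted suffixes:
  #0 SA[0]=7  'aaebafcaaegacdadbfgcd'
  #1 SA[1]=14  'aaegacdadbfgcd'
  #2 SA[2]=18  'acdadbfgcd'
  #3 SA[3]=21  'adbfgcd'
  #4 SA[4]=8  'aebafcaaegacdadbfgcd'
  #5 SA[5]=15  'aegacdadbfgcd'
  #6 SA[6]=5  'afaaebafcaaegacdadbfgcd'
  #7 SA[7]=11  'afcaaegacdadbfgcd'
  #8 SA[8]=10  'bafcaaegacdadbfgcd'
  #9 SA[9]=23  'bfgcd'
  #10 SA[10]=13  'caaegacdadbfgcd'
  #11 SA[11]=1  'ccggafaaebafcaaegacdadbfgcd'
  #12 SA[12]=26  'cd'
  #13 SA[13]=19  'cdadbfgcd'
  #14 SA[14]=2  'cggafaaebafcaaegacdadbfgcd'
  #15 SA[15]=27  'd'
  #16 SA[16]=20  'dadbfgcd'
  #17 SA[17]=22  'dbfgcd'
  #18 SA[18]=0  'dccggafaaebafcaaegacdadbfgcd'
  #19 SA[19]=9  'ebafcaaegacdadbfgcd'
  #20 SA[20]=16  'egacdadbfgcd'
  #21 SA[21]=6  'faaebafcaaegacdadbfgcd'
  #22 SA[22]=12  'fcaaegacdadbfgcd'
  #23 SA[23]=24  'fgcd'
  #24 SA[24]=17  'gacdadbfgcd'
  #25 SA[25]=4  'gafaaebafcaaegacdadbfgcd'
  #26 SA[26]=25  'gcd'
  #27 SA[27]=3  'ggafaaebafcaaegacdadbfgcd'

SA = [7, 14, 18, 21, 8, 15, 5, 11, 10, 23, 13, 1, 26, 19, 2, 27, 20, 22, 0, 9, 16, 6, 12, 24, 17, 4, 25, 3]
[i] adj suffixes → lcp
  [1] 7/14 → 3 ('aae')
  [2] 14/18 → 1 ('a')
  [3] 18/21 → 1 ('a')
  [4] 21/8 → 1 ('a')
  [5] 8/15 → 2 ('ae')
  [6] 15/5 → 1 ('a')
  [7] 5/11 → 2 ('af')
  [8] 11/10 → 0 ('')
  [9] 10/23 → 1 ('b')
  [10] 23/13 → 0 ('')
  [11] 13/1 → 1 ('c')
  [12] 1/26 → 1 ('c')
  [13] 26/19 → 2 ('cd')
  [14] 19/2 → 1 ('c')
  [15] 2/27 → 0 ('')
  [16] 27/20 → 1 ('d')
  [17] 20/22 → 1 ('d')
  [18] 22/0 → 1 ('d')
  [19] 0/9 → 0 ('')
  [20] 9/16 → 1 ('e')
  [21] 16/6 → 0 ('')
  [22] 6/12 → 1 ('f')
  [23] 12/24 → 1 ('f')
  [24] 24/17 → 0 ('')
  [25] 17/4 → 2 ('ga')
  [26] 4/25 → 1 ('g')
  [27] 25/3 → 1 ('g')

n(n+1)/2 = 28·29/2 = 406
Σ LCP = 0 + 3 + 1 + 1 + 1 + 2 + 1 + 2 + 0 + 1 + 0 + 1 + 1 + 2 + 1 + 0 + 1 + 1 + 1 + 0 + 1 + 0 + 1 + 1 + 0 + 2 + 1 + 1 = 27
distinct = 406 − 27 = 379

379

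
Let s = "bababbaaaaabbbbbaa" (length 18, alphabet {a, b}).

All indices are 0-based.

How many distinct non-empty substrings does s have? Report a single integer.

131

rank→(start, suffix):
  0 → (17, 'a')
  1 → (16, 'aa')
  2 → (6, 'aaaaabbbbbaa')
  3 → (7, 'aaaabbbbbaa')
  4 → (8, 'aaabbbbbaa')
  5 → (9, 'aabbbbbaa')
  6 → (1, 'ababbaaaaabbbbbaa')
  7 → (3, 'abbaaaaabbbbbaa')
  8 → (10, 'abbbbbaa')
  9 → (15, 'baa')
  10 → (5, 'baaaaabbbbbaa')
  11 → (0, 'bababbaaaaabbbbbaa')
  12 → (2, 'babbaaaaabbbbbaa')
  13 → (14, 'bbaa')
  14 → (4, 'bbaaaaabbbbbaa')
  15 → (13, 'bbbaa')
  16 → (12, 'bbbbaa')
  17 → (11, 'bbbbbaa')

SA = [17, 16, 6, 7, 8, 9, 1, 3, 10, 15, 5, 0, 2, 14, 4, 13, 12, 11]
rank  pair      lcp
   1  s[17:],s[16:]  1  'a'
   2  s[16:],s[6:]  2  'aa'
   3  s[6:],s[7:]  4  'aaaa'
   4  s[7:],s[8:]  3  'aaa'
   5  s[8:],s[9:]  2  'aa'
   6  s[9:],s[1:]  1  'a'
   7  s[1:],s[3:]  2  'ab'
   8  s[3:],s[10:]  3  'abb'
   9  s[10:],s[15:]  0  ''
  10  s[15:],s[5:]  3  'baa'
  11  s[5:],s[0:]  2  'ba'
  12  s[0:],s[2:]  3  'bab'
  13  s[2:],s[14:]  1  'b'
  14  s[14:],s[4:]  4  'bbaa'
  15  s[4:],s[13:]  2  'bb'
  16  s[13:],s[12:]  3  'bbb'
  17  s[12:],s[11:]  4  'bbbb'

n(n+1)/2 = 18·19/2 = 171
Σ LCP = 0 + 1 + 2 + 4 + 3 + 2 + 1 + 2 + 3 + 0 + 3 + 2 + 3 + 1 + 4 + 2 + 3 + 4 = 40
distinct = 171 − 40 = 131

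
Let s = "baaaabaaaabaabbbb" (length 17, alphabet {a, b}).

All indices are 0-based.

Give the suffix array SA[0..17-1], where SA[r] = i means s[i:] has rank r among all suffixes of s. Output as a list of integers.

[1, 6, 2, 7, 3, 8, 11, 4, 9, 12, 16, 0, 5, 10, 15, 14, 13]

sorted suffixes:
  #0 SA[0]=1  'aaaabaaaabaabbbb'
  #1 SA[1]=6  'aaaabaabbbb'
  #2 SA[2]=2  'aaabaaaabaabbbb'
  #3 SA[3]=7  'aaabaabbbb'
  #4 SA[4]=3  'aabaaaabaabbbb'
  #5 SA[5]=8  'aabaabbbb'
  #6 SA[6]=11  'aabbbb'
  #7 SA[7]=4  'abaaaabaabbbb'
  #8 SA[8]=9  'abaabbbb'
  #9 SA[9]=12  'abbbb'
  #10 SA[10]=16  'b'
  #11 SA[11]=0  'baaaabaaaabaabbbb'
  #12 SA[12]=5  'baaaabaabbbb'
  #13 SA[13]=10  'baabbbb'
  #14 SA[14]=15  'bb'
  #15 SA[15]=14  'bbb'
  #16 SA[16]=13  'bbbb'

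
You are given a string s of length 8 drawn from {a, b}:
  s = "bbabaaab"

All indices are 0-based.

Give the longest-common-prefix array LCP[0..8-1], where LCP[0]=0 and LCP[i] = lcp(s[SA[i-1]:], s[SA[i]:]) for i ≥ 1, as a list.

sorted suffixes:
  #0 SA[0]=4  'aaab'
  #1 SA[1]=5  'aab'
  #2 SA[2]=6  'ab'
  #3 SA[3]=2  'abaaab'
  #4 SA[4]=7  'b'
  #5 SA[5]=3  'baaab'
  #6 SA[6]=1  'babaaab'
  #7 SA[7]=0  'bbabaaab'

SA = [4, 5, 6, 2, 7, 3, 1, 0]
rank  pair      lcp
   1  s[4:],s[5:]  2  'aa'
   2  s[5:],s[6:]  1  'a'
   3  s[6:],s[2:]  2  'ab'
   4  s[2:],s[7:]  0  ''
   5  s[7:],s[3:]  1  'b'
   6  s[3:],s[1:]  2  'ba'
   7  s[1:],s[0:]  1  'b'

[0, 2, 1, 2, 0, 1, 2, 1]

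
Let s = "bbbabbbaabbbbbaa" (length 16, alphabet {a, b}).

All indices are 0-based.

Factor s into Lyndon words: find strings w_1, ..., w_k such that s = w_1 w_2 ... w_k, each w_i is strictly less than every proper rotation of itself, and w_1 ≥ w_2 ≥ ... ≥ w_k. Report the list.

["b", "b", "b", "abbb", "aabbbbb", "a", "a"]

emit factor 1: 'b' (i=0, period=1)
emit factor 2: 'b' (i=1, period=1)
emit factor 3: 'b' (i=2, period=1)
emit factor 4: 'abbb' (i=3, period=4)
emit factor 5: 'aabbbbb' (i=7, period=7)
emit factor 6: 'a' (i=14, period=1)
emit factor 7: 'a' (i=15, period=1)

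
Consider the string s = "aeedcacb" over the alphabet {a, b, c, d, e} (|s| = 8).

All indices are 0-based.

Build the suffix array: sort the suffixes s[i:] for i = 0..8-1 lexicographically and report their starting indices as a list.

[5, 0, 7, 4, 6, 3, 2, 1]

sorted suffixes:
  #0 SA[0]=5  'acb'
  #1 SA[1]=0  'aeedcacb'
  #2 SA[2]=7  'b'
  #3 SA[3]=4  'cacb'
  #4 SA[4]=6  'cb'
  #5 SA[5]=3  'dcacb'
  #6 SA[6]=2  'edcacb'
  #7 SA[7]=1  'eedcacb'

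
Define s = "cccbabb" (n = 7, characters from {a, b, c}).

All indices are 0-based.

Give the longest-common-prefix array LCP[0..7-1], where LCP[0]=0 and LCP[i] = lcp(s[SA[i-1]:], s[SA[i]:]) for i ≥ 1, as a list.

[0, 0, 1, 1, 0, 1, 2]

sorted suffixes:
  #0 SA[0]=4  'abb'
  #1 SA[1]=6  'b'
  #2 SA[2]=3  'babb'
  #3 SA[3]=5  'bb'
  #4 SA[4]=2  'cbabb'
  #5 SA[5]=1  'ccbabb'
  #6 SA[6]=0  'cccbabb'

SA = [4, 6, 3, 5, 2, 1, 0]
[i] adj suffixes → lcp
  [1] 4/6 → 0 ('')
  [2] 6/3 → 1 ('b')
  [3] 3/5 → 1 ('b')
  [4] 5/2 → 0 ('')
  [5] 2/1 → 1 ('c')
  [6] 1/0 → 2 ('cc')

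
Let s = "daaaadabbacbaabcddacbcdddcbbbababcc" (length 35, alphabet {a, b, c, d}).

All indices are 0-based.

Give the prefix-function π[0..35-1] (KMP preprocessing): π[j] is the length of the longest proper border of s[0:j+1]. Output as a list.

π[0] = 0
j=1 s[j]='a': π[1]=0 (border '')
j=2 s[j]='a': π[2]=0 (border '')
j=3 s[j]='a': π[3]=0 (border '')
j=4 s[j]='a': π[4]=0 (border '')
j=5 s[j]='d': π[5]=1 (border 'd')
j=6 s[j]='a': π[6]=2 (border 'da')
j=7 s[j]='b': k: 2→0; π[7]=0 (border '')
j=8 s[j]='b': π[8]=0 (border '')
j=9 s[j]='a': π[9]=0 (border '')
j=10 s[j]='c': π[10]=0 (border '')
j=11 s[j]='b': π[11]=0 (border '')
j=12 s[j]='a': π[12]=0 (border '')
j=13 s[j]='a': π[13]=0 (border '')
j=14 s[j]='b': π[14]=0 (border '')
j=15 s[j]='c': π[15]=0 (border '')
j=16 s[j]='d': π[16]=1 (border 'd')
j=17 s[j]='d': k: 1→0; π[17]=1 (border 'd')
j=18 s[j]='a': π[18]=2 (border 'da')
j=19 s[j]='c': k: 2→0; π[19]=0 (border '')
j=20 s[j]='b': π[20]=0 (border '')
j=21 s[j]='c': π[21]=0 (border '')
j=22 s[j]='d': π[22]=1 (border 'd')
j=23 s[j]='d': k: 1→0; π[23]=1 (border 'd')
j=24 s[j]='d': k: 1→0; π[24]=1 (border 'd')
j=25 s[j]='c': k: 1→0; π[25]=0 (border '')
j=26 s[j]='b': π[26]=0 (border '')
j=27 s[j]='b': π[27]=0 (border '')
j=28 s[j]='b': π[28]=0 (border '')
j=29 s[j]='a': π[29]=0 (border '')
j=30 s[j]='b': π[30]=0 (border '')
j=31 s[j]='a': π[31]=0 (border '')
j=32 s[j]='b': π[32]=0 (border '')
j=33 s[j]='c': π[33]=0 (border '')
j=34 s[j]='c': π[34]=0 (border '')

[0, 0, 0, 0, 0, 1, 2, 0, 0, 0, 0, 0, 0, 0, 0, 0, 1, 1, 2, 0, 0, 0, 1, 1, 1, 0, 0, 0, 0, 0, 0, 0, 0, 0, 0]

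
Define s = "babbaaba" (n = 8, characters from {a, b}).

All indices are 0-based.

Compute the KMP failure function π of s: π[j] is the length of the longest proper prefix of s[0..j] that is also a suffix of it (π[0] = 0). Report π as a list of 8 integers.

π[0] = 0
j=1 s[j]='a': π[1]=0 (border '')
j=2 s[j]='b': π[2]=1 (border 'b')
j=3 s[j]='b': k: 1→0; π[3]=1 (border 'b')
j=4 s[j]='a': π[4]=2 (border 'ba')
j=5 s[j]='a': k: 2→0; π[5]=0 (border '')
j=6 s[j]='b': π[6]=1 (border 'b')
j=7 s[j]='a': π[7]=2 (border 'ba')

[0, 0, 1, 1, 2, 0, 1, 2]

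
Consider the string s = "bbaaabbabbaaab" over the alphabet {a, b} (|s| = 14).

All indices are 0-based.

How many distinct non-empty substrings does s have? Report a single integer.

rank | idx | suffix
   0 |  10 | aaab
   1 |   2 | aaabbabbaaab
   2 |  11 | aab
   3 |   3 | aabbabbaaab
   4 |  12 | ab
   5 |   7 | abbaaab
   6 |   4 | abbabbaaab
   7 |  13 | b
   8 |   9 | baaab
   9 |   1 | baaabbabbaaab
  10 |   6 | babbaaab
  11 |   8 | bbaaab
  12 |   0 | bbaaabbabbaaab
  13 |   5 | bbabbaaab

SA = [10, 2, 11, 3, 12, 7, 4, 13, 9, 1, 6, 8, 0, 5]
i: (SA[i-1],SA[i]) lcp shared
  1: (10,2) 4 'aaab'
  2: (2,11) 2 'aa'
  3: (11,3) 3 'aab'
  4: (3,12) 1 'a'
  5: (12,7) 2 'ab'
  6: (7,4) 4 'abba'
  7: (4,13) 0 ''
  8: (13,9) 1 'b'
  9: (9,1) 5 'baaab'
  10: (1,6) 2 'ba'
  11: (6,8) 1 'b'
  12: (8,0) 6 'bbaaab'
  13: (0,5) 3 'bba'

n(n+1)/2 = 14·15/2 = 105
Σ LCP = 0 + 4 + 2 + 3 + 1 + 2 + 4 + 0 + 1 + 5 + 2 + 1 + 6 + 3 = 34
distinct = 105 − 34 = 71

71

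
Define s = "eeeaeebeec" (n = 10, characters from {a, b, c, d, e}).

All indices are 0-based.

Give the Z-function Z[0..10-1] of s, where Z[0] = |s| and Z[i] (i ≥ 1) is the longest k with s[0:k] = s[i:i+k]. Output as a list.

Z[0]=10
i=1: i≥r, start 0; Z[1]=2 scan→box=[1,3)
i=2: min(r-i=1, Z[1]=2)=1; Z[2]=1
i=3: i≥r, start 0; Z[3]=0
i=4: i≥r, start 0; Z[4]=2 scan→box=[4,6)
i=5: min(r-i=1, Z[1]=2)=1; Z[5]=1
i=6: i≥r, start 0; Z[6]=0
i=7: i≥r, start 0; Z[7]=2 scan→box=[7,9)
i=8: min(r-i=1, Z[1]=2)=1; Z[8]=1
i=9: i≥r, start 0; Z[9]=0

[10, 2, 1, 0, 2, 1, 0, 2, 1, 0]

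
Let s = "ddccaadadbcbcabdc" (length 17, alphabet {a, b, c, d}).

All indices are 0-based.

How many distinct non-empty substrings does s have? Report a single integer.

136

sorted suffixes:
  #0 SA[0]=4  'aadadbcbcabdc'
  #1 SA[1]=13  'abdc'
  #2 SA[2]=5  'adadbcbcabdc'
  #3 SA[3]=7  'adbcbcabdc'
  #4 SA[4]=11  'bcabdc'
  #5 SA[5]=9  'bcbcabdc'
  #6 SA[6]=14  'bdc'
  #7 SA[7]=16  'c'
  #8 SA[8]=3  'caadadbcbcabdc'
  #9 SA[9]=12  'cabdc'
  #10 SA[10]=10  'cbcabdc'
  #11 SA[11]=2  'ccaadadbcbcabdc'
  #12 SA[12]=6  'dadbcbcabdc'
  #13 SA[13]=8  'dbcbcabdc'
  #14 SA[14]=15  'dc'
  #15 SA[15]=1  'dccaadadbcbcabdc'
  #16 SA[16]=0  'ddccaadadbcbcabdc'

SA = [4, 13, 5, 7, 11, 9, 14, 16, 3, 12, 10, 2, 6, 8, 15, 1, 0]
i: (SA[i-1],SA[i]) lcp shared
  1: (4,13) 1 'a'
  2: (13,5) 1 'a'
  3: (5,7) 2 'ad'
  4: (7,11) 0 ''
  5: (11,9) 2 'bc'
  6: (9,14) 1 'b'
  7: (14,16) 0 ''
  8: (16,3) 1 'c'
  9: (3,12) 2 'ca'
  10: (12,10) 1 'c'
  11: (10,2) 1 'c'
  12: (2,6) 0 ''
  13: (6,8) 1 'd'
  14: (8,15) 1 'd'
  15: (15,1) 2 'dc'
  16: (1,0) 1 'd'

n(n+1)/2 = 17·18/2 = 153
Σ LCP = 0 + 1 + 1 + 2 + 0 + 2 + 1 + 0 + 1 + 2 + 1 + 1 + 0 + 1 + 1 + 2 + 1 = 17
distinct = 153 − 17 = 136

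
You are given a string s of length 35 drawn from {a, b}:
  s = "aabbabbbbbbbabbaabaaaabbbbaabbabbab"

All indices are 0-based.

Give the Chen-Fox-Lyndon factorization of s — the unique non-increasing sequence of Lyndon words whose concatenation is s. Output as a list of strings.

emit factor 1: 'aabbabbbbbbbabb' (i=0, period=15)
emit factor 2: 'aab' (i=15, period=3)
emit factor 3: 'aaaabbbbaabbabbab' (i=18, period=17)

["aabbabbbbbbbabb", "aab", "aaaabbbbaabbabbab"]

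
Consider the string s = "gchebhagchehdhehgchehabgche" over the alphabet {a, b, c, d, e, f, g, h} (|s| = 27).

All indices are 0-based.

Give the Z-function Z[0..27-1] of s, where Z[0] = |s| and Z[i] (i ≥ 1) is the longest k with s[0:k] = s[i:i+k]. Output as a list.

[27, 0, 0, 0, 0, 0, 0, 4, 0, 0, 0, 0, 0, 0, 0, 0, 4, 0, 0, 0, 0, 0, 0, 4, 0, 0, 0]

Z[0]=27
i=1: i≥r, start 0; Z[1]=0
i=2: i≥r, start 0; Z[2]=0
i=3: i≥r, start 0; Z[3]=0
i=4: i≥r, start 0; Z[4]=0
i=5: i≥r, start 0; Z[5]=0
i=6: i≥r, start 0; Z[6]=0
i=7: i≥r, start 0; Z[7]=4 extend→box=[7,11)
i=8: min(r-i=3, Z[1]=0)=0; Z[8]=0
i=9: min(r-i=2, Z[2]=0)=0; Z[9]=0
i=10: min(r-i=1, Z[3]=0)=0; Z[10]=0
i=11: i≥r, start 0; Z[11]=0
i=12: i≥r, start 0; Z[12]=0
i=13: i≥r, start 0; Z[13]=0
i=14: i≥r, start 0; Z[14]=0
i=15: i≥r, start 0; Z[15]=0
i=16: i≥r, start 0; Z[16]=4 extend→box=[16,20)
i=17: min(r-i=3, Z[1]=0)=0; Z[17]=0
i=18: min(r-i=2, Z[2]=0)=0; Z[18]=0
i=19: min(r-i=1, Z[3]=0)=0; Z[19]=0
i=20: i≥r, start 0; Z[20]=0
i=21: i≥r, start 0; Z[21]=0
i=22: i≥r, start 0; Z[22]=0
i=23: i≥r, start 0; Z[23]=4 extend→box=[23,27)
i=24: min(r-i=3, Z[1]=0)=0; Z[24]=0
i=25: min(r-i=2, Z[2]=0)=0; Z[25]=0
i=26: min(r-i=1, Z[3]=0)=0; Z[26]=0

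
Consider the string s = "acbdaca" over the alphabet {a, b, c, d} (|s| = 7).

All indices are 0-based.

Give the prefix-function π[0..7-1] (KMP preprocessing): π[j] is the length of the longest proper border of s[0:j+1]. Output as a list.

π[0] = 0
j=1 s[j]='c': π[1]=0 (border '')
j=2 s[j]='b': π[2]=0 (border '')
j=3 s[j]='d': π[3]=0 (border '')
j=4 s[j]='a': π[4]=1 (border 'a')
j=5 s[j]='c': π[5]=2 (border 'ac')
j=6 s[j]='a': k: 2→0; π[6]=1 (border 'a')

[0, 0, 0, 0, 1, 2, 1]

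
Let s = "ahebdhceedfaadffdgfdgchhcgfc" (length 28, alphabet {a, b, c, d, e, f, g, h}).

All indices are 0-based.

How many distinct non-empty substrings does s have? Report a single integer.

rank→(start, suffix):
  0 → (11, 'aadffdgfdgchhcgfc')
  1 → (12, 'adffdgfdgchhcgfc')
  2 → (0, 'ahebdhceedfaadffdgfdgchhcgfc')
  3 → (3, 'bdhceedfaadffdgfdgchhcgfc')
  4 → (27, 'c')
  5 → (6, 'ceedfaadffdgfdgchhcgfc')
  6 → (24, 'cgfc')
  7 → (21, 'chhcgfc')
  8 → (9, 'dfaadffdgfdgchhcgfc')
  9 → (13, 'dffdgfdgchhcgfc')
  10 → (19, 'dgchhcgfc')
  11 → (16, 'dgfdgchhcgfc')
  12 → (4, 'dhceedfaadffdgfdgchhcgfc')
  13 → (2, 'ebdhceedfaadffdgfdgchhcgfc')
  14 → (8, 'edfaadffdgfdgchhcgfc')
  15 → (7, 'eedfaadffdgfdgchhcgfc')
  16 → (10, 'faadffdgfdgchhcgfc')
  17 → (26, 'fc')
  18 → (18, 'fdgchhcgfc')
  19 → (15, 'fdgfdgchhcgfc')
  20 → (14, 'ffdgfdgchhcgfc')
  21 → (20, 'gchhcgfc')
  22 → (25, 'gfc')
  23 → (17, 'gfdgchhcgfc')
  24 → (5, 'hceedfaadffdgfdgchhcgfc')
  25 → (23, 'hcgfc')
  26 → (1, 'hebdhceedfaadffdgfdgchhcgfc')
  27 → (22, 'hhcgfc')

SA = [11, 12, 0, 3, 27, 6, 24, 21, 9, 13, 19, 16, 4, 2, 8, 7, 10, 26, 18, 15, 14, 20, 25, 17, 5, 23, 1, 22]
i: (SA[i-1],SA[i]) lcp shared
  1: (11,12) 1 'a'
  2: (12,0) 1 'a'
  3: (0,3) 0 ''
  4: (3,27) 0 ''
  5: (27,6) 1 'c'
  6: (6,24) 1 'c'
  7: (24,21) 1 'c'
  8: (21,9) 0 ''
  9: (9,13) 2 'df'
  10: (13,19) 1 'd'
  11: (19,16) 2 'dg'
  12: (16,4) 1 'd'
  13: (4,2) 0 ''
  14: (2,8) 1 'e'
  15: (8,7) 1 'e'
  16: (7,10) 0 ''
  17: (10,26) 1 'f'
  18: (26,18) 1 'f'
  19: (18,15) 3 'fdg'
  20: (15,14) 1 'f'
  21: (14,20) 0 ''
  22: (20,25) 1 'g'
  23: (25,17) 2 'gf'
  24: (17,5) 0 ''
  25: (5,23) 2 'hc'
  26: (23,1) 1 'h'
  27: (1,22) 1 'h'

n(n+1)/2 = 28·29/2 = 406
Σ LCP = 0 + 1 + 1 + 0 + 0 + 1 + 1 + 1 + 0 + 2 + 1 + 2 + 1 + 0 + 1 + 1 + 0 + 1 + 1 + 3 + 1 + 0 + 1 + 2 + 0 + 2 + 1 + 1 = 26
distinct = 406 − 26 = 380

380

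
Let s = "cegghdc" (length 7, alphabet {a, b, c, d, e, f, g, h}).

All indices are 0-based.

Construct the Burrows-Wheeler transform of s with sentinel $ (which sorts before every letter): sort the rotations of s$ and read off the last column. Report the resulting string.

cd$hcegg

rank  rotation  last
    0  $cegghdc  c
    1  c$cegghd  d
    2  cegghdc$  $
    3  dc$ceggh  h
    4  egghdc$c  c
    5  gghdc$ce  e
    6  ghdc$ceg  g
    7  hdc$cegg  g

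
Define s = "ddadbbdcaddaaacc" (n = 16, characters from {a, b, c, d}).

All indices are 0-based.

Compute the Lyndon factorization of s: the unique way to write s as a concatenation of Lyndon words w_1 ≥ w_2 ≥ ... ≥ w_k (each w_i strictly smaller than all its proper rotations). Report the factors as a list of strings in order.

emit factor 1: 'd' (i=0, period=1)
emit factor 2: 'd' (i=1, period=1)
emit factor 3: 'adbbdcadd' (i=2, period=9)
emit factor 4: 'aaacc' (i=11, period=5)

["d", "d", "adbbdcadd", "aaacc"]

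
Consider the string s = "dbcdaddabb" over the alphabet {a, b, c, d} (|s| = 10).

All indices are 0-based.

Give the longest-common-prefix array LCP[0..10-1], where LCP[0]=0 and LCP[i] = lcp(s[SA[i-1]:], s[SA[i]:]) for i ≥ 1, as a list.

rank→(start, suffix):
  0 → (7, 'abb')
  1 → (4, 'addabb')
  2 → (9, 'b')
  3 → (8, 'bb')
  4 → (1, 'bcdaddabb')
  5 → (2, 'cdaddabb')
  6 → (6, 'dabb')
  7 → (3, 'daddabb')
  8 → (0, 'dbcdaddabb')
  9 → (5, 'ddabb')

SA = [7, 4, 9, 8, 1, 2, 6, 3, 0, 5]
i: (SA[i-1],SA[i]) lcp shared
  1: (7,4) 1 'a'
  2: (4,9) 0 ''
  3: (9,8) 1 'b'
  4: (8,1) 1 'b'
  5: (1,2) 0 ''
  6: (2,6) 0 ''
  7: (6,3) 2 'da'
  8: (3,0) 1 'd'
  9: (0,5) 1 'd'

[0, 1, 0, 1, 1, 0, 0, 2, 1, 1]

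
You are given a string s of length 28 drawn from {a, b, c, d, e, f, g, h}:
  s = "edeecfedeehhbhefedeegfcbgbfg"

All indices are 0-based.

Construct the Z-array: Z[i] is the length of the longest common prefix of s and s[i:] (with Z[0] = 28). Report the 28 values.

[28, 0, 1, 1, 0, 0, 4, 0, 1, 1, 0, 0, 0, 0, 1, 0, 4, 0, 1, 1, 0, 0, 0, 0, 0, 0, 0, 0]

Z[0]=28
i=1: outside box; Z[1]=0
i=2: outside box; Z[2]=1 grow→box=[2,3)
i=3: outside box; Z[3]=1 grow→box=[3,4)
i=4: outside box; Z[4]=0
i=5: outside box; Z[5]=0
i=6: outside box; Z[6]=4 grow→box=[6,10)
i=7: min(r-i=3, Z[1]=0)=0; Z[7]=0
i=8: min(r-i=2, Z[2]=1)=1; Z[8]=1
i=9: min(r-i=1, Z[3]=1)=1; Z[9]=1
i=10: outside box; Z[10]=0
i=11: outside box; Z[11]=0
i=12: outside box; Z[12]=0
i=13: outside box; Z[13]=0
i=14: outside box; Z[14]=1 grow→box=[14,15)
i=15: outside box; Z[15]=0
i=16: outside box; Z[16]=4 grow→box=[16,20)
i=17: min(r-i=3, Z[1]=0)=0; Z[17]=0
i=18: min(r-i=2, Z[2]=1)=1; Z[18]=1
i=19: min(r-i=1, Z[3]=1)=1; Z[19]=1
i=20: outside box; Z[20]=0
i=21: outside box; Z[21]=0
i=22: outside box; Z[22]=0
i=23: outside box; Z[23]=0
i=24: outside box; Z[24]=0
i=25: outside box; Z[25]=0
i=26: outside box; Z[26]=0
i=27: outside box; Z[27]=0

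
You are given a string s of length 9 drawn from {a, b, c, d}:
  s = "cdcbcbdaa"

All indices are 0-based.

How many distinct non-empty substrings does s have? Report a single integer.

39

rank→(start, suffix):
  0 → (8, 'a')
  1 → (7, 'aa')
  2 → (3, 'bcbdaa')
  3 → (5, 'bdaa')
  4 → (2, 'cbcbdaa')
  5 → (4, 'cbdaa')
  6 → (0, 'cdcbcbdaa')
  7 → (6, 'daa')
  8 → (1, 'dcbcbdaa')

SA = [8, 7, 3, 5, 2, 4, 0, 6, 1]
[i] adj suffixes → lcp
  [1] 8/7 → 1 ('a')
  [2] 7/3 → 0 ('')
  [3] 3/5 → 1 ('b')
  [4] 5/2 → 0 ('')
  [5] 2/4 → 2 ('cb')
  [6] 4/0 → 1 ('c')
  [7] 0/6 → 0 ('')
  [8] 6/1 → 1 ('d')

n(n+1)/2 = 9·10/2 = 45
Σ LCP = 0 + 1 + 0 + 1 + 0 + 2 + 1 + 0 + 1 = 6
distinct = 45 − 6 = 39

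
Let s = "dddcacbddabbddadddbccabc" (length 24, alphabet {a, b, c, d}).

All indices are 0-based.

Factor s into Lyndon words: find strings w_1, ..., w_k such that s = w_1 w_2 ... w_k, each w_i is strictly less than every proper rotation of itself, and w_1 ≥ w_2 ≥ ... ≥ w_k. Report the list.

["d", "d", "d", "c", "acbdd", "abbddadddbccabc"]

emit factor 1: 'd' (i=0, period=1)
emit factor 2: 'd' (i=1, period=1)
emit factor 3: 'd' (i=2, period=1)
emit factor 4: 'c' (i=3, period=1)
emit factor 5: 'acbdd' (i=4, period=5)
emit factor 6: 'abbddadddbccabc' (i=9, period=15)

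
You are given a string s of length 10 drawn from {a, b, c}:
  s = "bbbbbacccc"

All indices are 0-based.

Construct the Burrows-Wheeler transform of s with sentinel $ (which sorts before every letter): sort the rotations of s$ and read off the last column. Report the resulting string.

rank  rotation     last
    0  $bbbbbacccc  c
    1  acccc$bbbbb  b
    2  bacccc$bbbb  b
    3  bbacccc$bbb  b
    4  bbbacccc$bb  b
    5  bbbbacccc$b  b
    6  bbbbbacccc$  $
    7  c$bbbbbaccc  c
    8  cc$bbbbbacc  c
    9  ccc$bbbbbac  c
   10  cccc$bbbbba  a

cbbbbb$ccca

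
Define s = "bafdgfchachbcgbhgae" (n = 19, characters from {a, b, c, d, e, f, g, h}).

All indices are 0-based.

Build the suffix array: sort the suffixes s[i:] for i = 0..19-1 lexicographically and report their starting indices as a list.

rank→(start, suffix):
  0 → (8, 'achbcgbhgae')
  1 → (17, 'ae')
  2 → (1, 'afdgfchachbcgbhgae')
  3 → (0, 'bafdgfchachbcgbhgae')
  4 → (11, 'bcgbhgae')
  5 → (14, 'bhgae')
  6 → (12, 'cgbhgae')
  7 → (6, 'chachbcgbhgae')
  8 → (9, 'chbcgbhgae')
  9 → (3, 'dgfchachbcgbhgae')
  10 → (18, 'e')
  11 → (5, 'fchachbcgbhgae')
  12 → (2, 'fdgfchachbcgbhgae')
  13 → (16, 'gae')
  14 → (13, 'gbhgae')
  15 → (4, 'gfchachbcgbhgae')
  16 → (7, 'hachbcgbhgae')
  17 → (10, 'hbcgbhgae')
  18 → (15, 'hgae')

[8, 17, 1, 0, 11, 14, 12, 6, 9, 3, 18, 5, 2, 16, 13, 4, 7, 10, 15]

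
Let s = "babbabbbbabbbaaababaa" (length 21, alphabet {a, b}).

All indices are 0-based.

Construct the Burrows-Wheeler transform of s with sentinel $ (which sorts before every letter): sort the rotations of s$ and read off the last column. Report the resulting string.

aabbababbbaba$bbbbaaba

rank  rotation                last
    0  $babbabbbbabbbaaababaa  a
    1  a$babbabbbbabbbaaababa  a
    2  aa$babbabbbbabbbaaabab  b
    3  aaababaa$babbabbbbabbb  b
    4  aababaa$babbabbbbabbba  a
    5  abaa$babbabbbbabbbaaab  b
    6  ababaa$babbabbbbabbbaa  a
    7  abbabbbbabbbaaababaa$b  b
    8  abbbaaababaa$babbabbbb  b
    9  abbbbabbbaaababaa$babb  b
   10  baa$babbabbbbabbbaaaba  a
   11  baaababaa$babbabbbbabb  b
   12  babaa$babbabbbbabbbaaa  a
   13  babbabbbbabbbaaababaa$  $
   14  babbbaaababaa$babbabbb  b
   15  babbbbabbbaaababaa$bab  b
   16  bbaaababaa$babbabbbbab  b
   17  bbabbbaaababaa$babbabb  b
   18  bbabbbbabbbaaababaa$ba  a
   19  bbbaaababaa$babbabbbba  a
   20  bbbabbbaaababaa$babbab  b
   21  bbbbabbbaaababaa$babba  a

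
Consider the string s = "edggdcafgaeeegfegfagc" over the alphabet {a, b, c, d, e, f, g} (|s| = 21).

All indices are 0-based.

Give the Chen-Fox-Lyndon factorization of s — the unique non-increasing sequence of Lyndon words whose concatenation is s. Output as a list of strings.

["e", "dgg", "d", "c", "afg", "aeeegfegfagc"]

emit factor 1: 'e' (i=0, period=1)
emit factor 2: 'dgg' (i=1, period=3)
emit factor 3: 'd' (i=4, period=1)
emit factor 4: 'c' (i=5, period=1)
emit factor 5: 'afg' (i=6, period=3)
emit factor 6: 'aeeegfegfagc' (i=9, period=12)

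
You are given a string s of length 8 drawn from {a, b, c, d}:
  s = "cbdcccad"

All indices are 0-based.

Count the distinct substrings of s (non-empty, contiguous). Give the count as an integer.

rank→(start, suffix):
  0 → (6, 'ad')
  1 → (1, 'bdcccad')
  2 → (5, 'cad')
  3 → (0, 'cbdcccad')
  4 → (4, 'ccad')
  5 → (3, 'cccad')
  6 → (7, 'd')
  7 → (2, 'dcccad')

SA = [6, 1, 5, 0, 4, 3, 7, 2]
i: (SA[i-1],SA[i]) lcp shared
  1: (6,1) 0 ''
  2: (1,5) 0 ''
  3: (5,0) 1 'c'
  4: (0,4) 1 'c'
  5: (4,3) 2 'cc'
  6: (3,7) 0 ''
  7: (7,2) 1 'd'

n(n+1)/2 = 8·9/2 = 36
Σ LCP = 0 + 0 + 0 + 1 + 1 + 2 + 0 + 1 = 5
distinct = 36 − 5 = 31

31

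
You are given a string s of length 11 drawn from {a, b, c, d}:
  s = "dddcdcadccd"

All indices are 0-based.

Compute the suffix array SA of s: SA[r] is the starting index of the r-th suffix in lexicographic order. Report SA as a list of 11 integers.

rank→(start, suffix):
  0 → (6, 'adccd')
  1 → (5, 'cadccd')
  2 → (8, 'ccd')
  3 → (9, 'cd')
  4 → (3, 'cdcadccd')
  5 → (10, 'd')
  6 → (4, 'dcadccd')
  7 → (7, 'dccd')
  8 → (2, 'dcdcadccd')
  9 → (1, 'ddcdcadccd')
  10 → (0, 'dddcdcadccd')

[6, 5, 8, 9, 3, 10, 4, 7, 2, 1, 0]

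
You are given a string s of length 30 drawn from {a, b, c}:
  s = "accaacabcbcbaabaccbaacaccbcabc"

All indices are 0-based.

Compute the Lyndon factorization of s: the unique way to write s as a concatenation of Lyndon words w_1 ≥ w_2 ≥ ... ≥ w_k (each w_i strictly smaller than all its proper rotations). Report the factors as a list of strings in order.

emit factor 1: 'acc' (i=0, period=3)
emit factor 2: 'aacabcbcb' (i=3, period=9)
emit factor 3: 'aabaccbaacaccbcabc' (i=12, period=18)

["acc", "aacabcbcb", "aabaccbaacaccbcabc"]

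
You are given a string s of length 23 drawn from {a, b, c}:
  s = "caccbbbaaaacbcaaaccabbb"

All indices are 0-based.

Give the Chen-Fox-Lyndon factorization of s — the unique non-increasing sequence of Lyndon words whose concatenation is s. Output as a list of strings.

["c", "accbbb", "aaaacbcaaaccabbb"]

emit factor 1: 'c' (i=0, period=1)
emit factor 2: 'accbbb' (i=1, period=6)
emit factor 3: 'aaaacbcaaaccabbb' (i=7, period=16)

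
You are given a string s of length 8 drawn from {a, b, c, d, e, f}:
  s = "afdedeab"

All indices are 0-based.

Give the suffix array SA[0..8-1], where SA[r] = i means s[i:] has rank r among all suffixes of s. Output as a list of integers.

rank→(start, suffix):
  0 → (6, 'ab')
  1 → (0, 'afdedeab')
  2 → (7, 'b')
  3 → (4, 'deab')
  4 → (2, 'dedeab')
  5 → (5, 'eab')
  6 → (3, 'edeab')
  7 → (1, 'fdedeab')

[6, 0, 7, 4, 2, 5, 3, 1]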